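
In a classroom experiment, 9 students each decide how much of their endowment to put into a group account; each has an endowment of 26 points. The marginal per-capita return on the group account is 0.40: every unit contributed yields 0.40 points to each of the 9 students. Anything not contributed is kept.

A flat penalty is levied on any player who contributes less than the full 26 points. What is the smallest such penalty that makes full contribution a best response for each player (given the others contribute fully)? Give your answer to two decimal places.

Given the others contribute fully, the best deviation is to contribute 0 (any partial contribution still incurs the fine and gives up units whose private return 0.40 is below 1).
Deviating from 26 to 0 saves 26 points but forfeits the deviator's share of the drop in the group account: 0.40 × 26 = 10.40.
So the deviation gain is 26 − 10.40 = 15.60, and the fine must be at least 15.60 points to wipe it out.

15.60 points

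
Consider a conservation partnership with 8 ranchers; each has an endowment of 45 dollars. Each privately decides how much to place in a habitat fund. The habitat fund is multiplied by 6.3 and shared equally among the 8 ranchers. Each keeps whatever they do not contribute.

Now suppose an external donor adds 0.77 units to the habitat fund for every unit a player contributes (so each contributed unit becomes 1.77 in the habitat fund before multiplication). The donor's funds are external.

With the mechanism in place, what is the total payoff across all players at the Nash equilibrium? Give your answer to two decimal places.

The effective private return per unit is now 6.3 × 1.77 / 8 = 1.3939 > 1, so every player's dominant strategy flips to full contribution.
At the Nash equilibrium everyone contributes 45. Group total payoff = 6.3 × 1.77 × 360 = 4014.36.

4014.36 dollars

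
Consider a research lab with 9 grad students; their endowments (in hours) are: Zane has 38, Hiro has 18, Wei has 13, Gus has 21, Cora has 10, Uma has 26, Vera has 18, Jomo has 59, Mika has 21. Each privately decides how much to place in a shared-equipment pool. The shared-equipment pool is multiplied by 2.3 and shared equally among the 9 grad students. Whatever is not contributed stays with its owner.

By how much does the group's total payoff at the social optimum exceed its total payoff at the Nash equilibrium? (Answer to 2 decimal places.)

291.20 hours

The private return per contributed unit is 2.3/9 = 0.2556 < 1 for every player regardless of endowment, so the Nash equilibrium is zero contribution and the group total is Σ E_j = 38 + 18 + 13 + 21 + 10 + 26 + 18 + 59 + 21 = 224.
Each contributed unit returns 2.300 to the group, so the social optimum is full contribution by everyone: group total = 2.300 × 224 = 515.20.
Efficiency loss = (2.300 − 1) × 224 = 291.20.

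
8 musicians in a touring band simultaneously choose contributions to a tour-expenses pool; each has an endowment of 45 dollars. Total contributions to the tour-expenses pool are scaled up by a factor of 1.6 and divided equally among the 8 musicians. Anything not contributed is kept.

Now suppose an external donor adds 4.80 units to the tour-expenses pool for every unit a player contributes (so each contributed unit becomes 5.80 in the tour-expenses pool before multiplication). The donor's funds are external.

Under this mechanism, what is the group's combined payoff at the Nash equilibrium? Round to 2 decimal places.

3340.80 dollars

With the mechanism, a contributed unit returns 1.6 × 5.80 / 8 = 1.1600 per unit of net cost to the contributor — now above 1 — so contributing fully is weakly dominant for every player.
At the Nash equilibrium everyone contributes 45. Group total payoff = 1.6 × 5.80 × 360 = 3340.80.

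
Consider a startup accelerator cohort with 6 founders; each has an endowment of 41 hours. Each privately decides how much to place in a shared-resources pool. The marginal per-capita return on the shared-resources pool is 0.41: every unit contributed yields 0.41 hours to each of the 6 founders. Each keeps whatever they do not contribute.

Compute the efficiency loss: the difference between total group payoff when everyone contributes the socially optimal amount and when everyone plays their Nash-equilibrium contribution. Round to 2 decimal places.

The private return per contributed unit is 0.41 < 1, so contributing 0 is dominant for every player. At the Nash equilibrium everyone keeps their 41, and the group total is 6 × 41 = 246.
Each contributed unit returns 2.460 to the group as a whole (0.41 to each of 6 players), which exceeds 1, so the social optimum is full contribution: group total = 2.460 × 246 = 605.16.
Efficiency loss = 605.16 − 246 = 359.16.

359.16 hours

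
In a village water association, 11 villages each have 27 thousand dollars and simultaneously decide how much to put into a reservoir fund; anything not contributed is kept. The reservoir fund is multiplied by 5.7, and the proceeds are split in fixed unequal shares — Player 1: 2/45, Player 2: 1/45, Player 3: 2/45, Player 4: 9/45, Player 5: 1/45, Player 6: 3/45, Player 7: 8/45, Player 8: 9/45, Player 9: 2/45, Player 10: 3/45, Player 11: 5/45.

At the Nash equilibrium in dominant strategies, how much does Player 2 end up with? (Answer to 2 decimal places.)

37.26 thousand dollars

Each unit j contributes comes back to j as 5.7 × (j's share), so j prefers to contribute only if that share exceeds 1/5.7 = 0.1754; otherwise keeping the unit dominates.
Player 4, Player 7 and Player 8 are above the threshold, contributing 27 each; the remaining 8 contribute 0. Total contributed: 81.
Player 2 keeps 27 and receives 5.7 × 81 × 1/45 = 10.26 from the reservoir fund, for a payoff of 37.26.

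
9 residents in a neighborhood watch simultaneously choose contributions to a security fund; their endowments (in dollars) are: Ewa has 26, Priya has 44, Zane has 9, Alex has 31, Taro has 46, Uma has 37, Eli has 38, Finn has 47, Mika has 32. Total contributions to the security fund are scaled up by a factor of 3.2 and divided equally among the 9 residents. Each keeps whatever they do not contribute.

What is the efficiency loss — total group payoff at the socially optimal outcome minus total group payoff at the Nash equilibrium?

682.00 dollars

The private return per contributed unit is 3.2/9 = 0.3556 < 1 for every player regardless of endowment, so the Nash equilibrium is zero contribution and the group total is Σ E_j = 26 + 44 + 9 + 31 + 46 + 37 + 38 + 47 + 32 = 310.
Each contributed unit returns 3.200 to the group, so the social optimum is full contribution by everyone: group total = 3.200 × 310 = 992.00.
Efficiency loss = (3.200 − 1) × 310 = 682.00.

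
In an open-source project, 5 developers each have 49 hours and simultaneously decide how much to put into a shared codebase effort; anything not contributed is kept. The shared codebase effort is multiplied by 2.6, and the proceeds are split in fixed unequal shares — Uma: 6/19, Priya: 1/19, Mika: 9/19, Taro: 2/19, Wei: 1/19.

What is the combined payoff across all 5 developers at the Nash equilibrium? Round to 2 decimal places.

323.40 hours

A player with share s gets back 2.6·s per unit contributed, so full contribution is dominant for anyone with s > 1/2.6 = 0.3846 and zero contribution is dominant for anyone below.
The only share above 0.3846 is Mika's 9/19, contributing 49; the remaining 4 contribute 0. Total contributed: 49.
The shared codebase effort pays out 2.6 × 49 = 127.40 in total (split across the unequal shares, but the aggregate is all that matters for the group sum).
The 4 free-riders keep 49 each, adding 196. Group total = 196 + 127.40 = 323.40.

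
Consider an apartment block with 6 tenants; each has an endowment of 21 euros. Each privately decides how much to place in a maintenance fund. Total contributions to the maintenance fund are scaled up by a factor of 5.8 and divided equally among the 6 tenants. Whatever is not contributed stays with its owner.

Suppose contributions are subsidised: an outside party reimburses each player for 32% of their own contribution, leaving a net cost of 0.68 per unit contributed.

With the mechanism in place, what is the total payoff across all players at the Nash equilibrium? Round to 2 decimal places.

771.12 euros

With the mechanism, a contributed unit returns (5.8/6) / 0.68 = 1.4216 per unit of net cost to the contributor — now above 1 — so contributing fully is weakly dominant for every player.
So the Nash equilibrium is full contribution by all 6; the group earns 6 × (21 × 0.32 + 5.8 × 21) = 771.12.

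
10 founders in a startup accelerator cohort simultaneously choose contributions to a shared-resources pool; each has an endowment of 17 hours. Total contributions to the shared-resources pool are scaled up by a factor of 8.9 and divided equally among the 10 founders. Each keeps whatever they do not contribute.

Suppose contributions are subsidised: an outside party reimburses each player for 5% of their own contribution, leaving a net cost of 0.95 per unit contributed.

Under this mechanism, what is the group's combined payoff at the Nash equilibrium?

170.00 hours

Even with the mechanism, each unit contributed returns only (8.9/10) / 0.95 = 0.9368 per unit of net cost, so contributing nothing is still dominant.
At the Nash equilibrium no one contributes; group total payoff = 10 × 17 = 170.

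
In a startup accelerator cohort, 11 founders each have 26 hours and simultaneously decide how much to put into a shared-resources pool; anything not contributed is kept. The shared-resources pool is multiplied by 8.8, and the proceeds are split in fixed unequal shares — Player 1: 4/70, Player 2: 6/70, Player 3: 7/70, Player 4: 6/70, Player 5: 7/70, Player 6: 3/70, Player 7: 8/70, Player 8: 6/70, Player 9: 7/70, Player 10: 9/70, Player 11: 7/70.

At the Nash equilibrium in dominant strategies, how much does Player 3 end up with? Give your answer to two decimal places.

71.76 hours

Each unit j contributes comes back to j as 8.8 × (j's share), so j prefers to contribute only if that share exceeds 1/8.8 = 0.1136; otherwise keeping the unit dominates.
Player 7 and Player 10 clear that bar, contributing 26 each; the remaining 9 contribute 0. Total contributed: 52.
Player 3 keeps 26 and receives 8.8 × 52 × 7/70 = 45.76 from the shared-resources pool, for a payoff of 71.76.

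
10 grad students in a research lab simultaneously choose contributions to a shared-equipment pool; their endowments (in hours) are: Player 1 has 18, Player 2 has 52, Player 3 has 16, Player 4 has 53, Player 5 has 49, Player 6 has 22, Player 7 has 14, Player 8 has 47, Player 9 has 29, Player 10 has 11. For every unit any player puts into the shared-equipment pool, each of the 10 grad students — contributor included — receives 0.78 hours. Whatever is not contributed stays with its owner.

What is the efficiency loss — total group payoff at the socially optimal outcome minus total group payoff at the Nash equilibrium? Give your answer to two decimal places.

2114.80 hours

The private return per contributed unit is 0.78 < 1 for everyone, so the Nash equilibrium is zero contribution and the group total is Σ E_j = 18 + 52 + 16 + 53 + 49 + 22 + 14 + 47 + 29 + 11 = 311.
Each contributed unit returns 7.800 to the group, so the social optimum is full contribution by everyone: group total = 7.800 × 311 = 2425.80.
Efficiency loss = (7.800 − 1) × 311 = 2114.80.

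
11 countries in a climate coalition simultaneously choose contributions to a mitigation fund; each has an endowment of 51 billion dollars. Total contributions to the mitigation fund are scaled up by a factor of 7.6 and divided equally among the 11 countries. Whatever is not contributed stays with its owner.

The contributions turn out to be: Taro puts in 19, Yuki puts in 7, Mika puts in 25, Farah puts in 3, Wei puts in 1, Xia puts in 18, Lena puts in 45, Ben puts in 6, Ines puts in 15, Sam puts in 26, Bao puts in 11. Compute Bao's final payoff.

161.60 billion dollars

Total contributed: 19 + 7 + 25 + 3 + 1 + 18 + 45 + 6 + 15 + 26 + 11 = 176.
Each receives 7.6 × 176 / 11 = 121.60 from the mitigation fund.
Bao keeps 51 − 11 = 40, so Bao's payoff is 40 + 121.60 = 161.60.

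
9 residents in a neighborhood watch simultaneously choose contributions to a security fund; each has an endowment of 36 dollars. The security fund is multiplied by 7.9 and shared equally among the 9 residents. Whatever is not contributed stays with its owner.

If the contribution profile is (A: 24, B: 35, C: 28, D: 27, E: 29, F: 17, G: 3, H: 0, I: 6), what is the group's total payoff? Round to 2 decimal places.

1490.10 dollars

Total contributed: 24 + 35 + 28 + 27 + 29 + 17 + 3 + 0 + 6 = 169; total kept: 9 × 36 − 169 = 155.
The security fund pays out 7.9 × 169 = 1335.10 in aggregate.
Group total = 155 + 1335.10 = 1490.10.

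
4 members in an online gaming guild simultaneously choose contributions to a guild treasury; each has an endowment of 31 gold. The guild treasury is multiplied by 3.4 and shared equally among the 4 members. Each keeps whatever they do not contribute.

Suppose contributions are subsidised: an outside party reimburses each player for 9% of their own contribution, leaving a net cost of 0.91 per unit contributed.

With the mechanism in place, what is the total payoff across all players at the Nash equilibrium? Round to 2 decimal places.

124.00 gold

With the mechanism, a contributed unit returns (3.4/4) / 0.91 = 0.9341 per unit of net cost — still below 1 — so contributing 0 remains dominant for every player.
At the Nash equilibrium no one contributes; group total payoff = 4 × 31 = 124.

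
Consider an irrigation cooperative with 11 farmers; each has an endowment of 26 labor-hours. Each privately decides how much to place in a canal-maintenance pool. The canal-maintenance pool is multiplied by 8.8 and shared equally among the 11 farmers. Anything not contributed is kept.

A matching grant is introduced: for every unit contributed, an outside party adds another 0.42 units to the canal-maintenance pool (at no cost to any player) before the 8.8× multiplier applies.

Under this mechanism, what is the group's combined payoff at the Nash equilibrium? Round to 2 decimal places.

3573.86 labor-hours

The effective private return per unit is now 8.8 × 1.42 / 11 = 1.1360 > 1, so every player's dominant strategy flips to full contribution.
At the Nash equilibrium everyone contributes 26. Group total payoff = 8.8 × 1.42 × 286 = 3573.86.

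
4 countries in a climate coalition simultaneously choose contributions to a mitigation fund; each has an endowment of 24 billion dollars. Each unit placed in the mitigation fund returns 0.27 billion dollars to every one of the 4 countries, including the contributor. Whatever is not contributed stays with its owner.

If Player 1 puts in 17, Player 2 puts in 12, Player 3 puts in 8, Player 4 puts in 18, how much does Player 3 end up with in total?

30.85 billion dollars

Total contributed: 17 + 12 + 8 + 18 = 55.
Each receives 0.27 × 55 = 14.85 from the mitigation fund.
Player 3 keeps 24 − 8 = 16, so Player 3's payoff is 16 + 14.85 = 30.85.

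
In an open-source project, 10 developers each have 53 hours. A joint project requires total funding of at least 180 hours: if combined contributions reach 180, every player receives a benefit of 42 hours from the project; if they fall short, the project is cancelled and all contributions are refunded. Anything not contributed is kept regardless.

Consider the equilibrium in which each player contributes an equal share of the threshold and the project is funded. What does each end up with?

Equal share of the threshold: 180/10 = 18.
At this profile no one gains by cutting their contribution: any cut drops the total below 180, the project is cancelled, contributions are refunded, and the deviator ends with 53, which is less than 53 − 18 + 42 = 77. Contributing more than 18 just wastes the excess. So contributing exactly 18 is a best response.
Each player's payoff: 53 − 18 + 42 = 77.

77 hours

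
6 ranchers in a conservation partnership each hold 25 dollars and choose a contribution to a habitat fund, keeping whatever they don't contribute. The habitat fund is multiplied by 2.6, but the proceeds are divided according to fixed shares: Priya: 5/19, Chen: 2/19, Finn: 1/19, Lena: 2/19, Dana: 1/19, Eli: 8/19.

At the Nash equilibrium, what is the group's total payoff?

190.00 dollars

Each unit j contributes comes back to j as 2.6 × (j's share), so j prefers to contribute only if that share exceeds 1/2.6 = 0.3846; otherwise keeping the unit dominates.
Only Eli (8/19) clears that bar, contributing 25; the remaining 5 contribute 0. Total contributed: 25.
The habitat fund pays out 2.6 × 25 = 65.00 in total (split across the unequal shares, but the aggregate is all that matters for the group sum).
The 5 free-riders keep 25 each, adding 125. Group total = 125 + 65.00 = 190.00.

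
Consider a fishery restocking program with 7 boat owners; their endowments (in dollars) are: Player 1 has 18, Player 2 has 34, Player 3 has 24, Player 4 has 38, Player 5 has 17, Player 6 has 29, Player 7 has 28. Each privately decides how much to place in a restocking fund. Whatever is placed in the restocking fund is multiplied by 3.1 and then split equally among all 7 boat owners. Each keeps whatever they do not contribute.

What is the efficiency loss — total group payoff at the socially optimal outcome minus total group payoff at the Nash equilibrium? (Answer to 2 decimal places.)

The private return per contributed unit is 3.1/7 = 0.4429 < 1 for every player regardless of endowment, so the Nash equilibrium is zero contribution and the group total is Σ E_j = 18 + 34 + 24 + 38 + 17 + 29 + 28 = 188.
Each contributed unit returns 3.100 to the group, so the social optimum is full contribution by everyone: group total = 3.100 × 188 = 582.80.
Efficiency loss = (3.100 − 1) × 188 = 394.80.

394.80 dollars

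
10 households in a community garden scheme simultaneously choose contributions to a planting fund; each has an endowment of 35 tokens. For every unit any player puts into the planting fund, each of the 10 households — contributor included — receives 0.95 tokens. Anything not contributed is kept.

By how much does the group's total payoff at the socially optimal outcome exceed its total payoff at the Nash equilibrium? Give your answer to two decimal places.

The private return per contributed unit is 0.95 < 1, so contributing 0 is dominant for every player. At the Nash equilibrium everyone keeps their 35, and the group total is 10 × 35 = 350.
Each contributed unit returns 9.500 to the group as a whole (0.95 to each of 10 players), which exceeds 1, so the social optimum is full contribution: group total = 9.500 × 350 = 3325.00.
Efficiency loss = 3325.00 − 350 = 2975.00.

2975.00 tokens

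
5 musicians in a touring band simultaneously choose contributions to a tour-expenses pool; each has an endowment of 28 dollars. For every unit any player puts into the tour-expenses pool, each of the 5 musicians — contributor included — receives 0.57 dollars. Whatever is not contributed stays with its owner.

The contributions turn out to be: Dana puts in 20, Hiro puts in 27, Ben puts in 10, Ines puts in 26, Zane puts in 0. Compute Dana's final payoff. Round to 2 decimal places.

55.31 dollars

Total contributed: 20 + 27 + 10 + 26 + 0 = 83.
Each receives 0.57 × 83 = 47.31 from the tour-expenses pool.
Dana keeps 28 − 20 = 8, so Dana's payoff is 8 + 47.31 = 55.31.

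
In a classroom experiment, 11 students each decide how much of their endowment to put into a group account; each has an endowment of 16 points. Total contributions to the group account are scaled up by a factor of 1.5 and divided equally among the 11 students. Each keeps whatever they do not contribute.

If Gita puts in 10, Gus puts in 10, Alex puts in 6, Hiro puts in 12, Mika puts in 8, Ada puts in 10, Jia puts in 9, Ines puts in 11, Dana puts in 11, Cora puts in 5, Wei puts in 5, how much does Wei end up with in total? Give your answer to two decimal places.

Total contributed: 10 + 10 + 6 + 12 + 8 + 10 + 9 + 11 + 11 + 5 + 5 = 97.
Each receives 1.5 × 97 / 11 = 13.23 from the group account.
Wei keeps 16 − 5 = 11, so Wei's payoff is 11 + 13.23 = 24.23.

24.23 points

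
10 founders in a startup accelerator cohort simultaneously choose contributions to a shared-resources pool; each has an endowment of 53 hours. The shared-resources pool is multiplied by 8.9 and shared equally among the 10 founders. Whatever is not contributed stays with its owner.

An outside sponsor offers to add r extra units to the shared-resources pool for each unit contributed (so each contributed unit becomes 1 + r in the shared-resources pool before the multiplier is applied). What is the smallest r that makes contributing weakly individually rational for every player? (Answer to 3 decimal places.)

0.124

With matching at rate r, one contributed unit becomes (1 + r) in the shared-resources pool and returns 8.9 × (1 + r) / 10 to the contributor.
Setting this equal to 1: 1 + r = 10/8.9 = 1.1236.
So the minimum matching rate is r = 1.1236 − 1 = 0.124.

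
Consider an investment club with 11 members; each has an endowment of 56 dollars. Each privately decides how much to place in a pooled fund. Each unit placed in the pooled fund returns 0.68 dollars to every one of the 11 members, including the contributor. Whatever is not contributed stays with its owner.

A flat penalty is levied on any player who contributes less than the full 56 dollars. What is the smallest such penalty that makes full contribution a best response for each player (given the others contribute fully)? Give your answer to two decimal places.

Given the others contribute fully, the best deviation is to contribute 0 (any partial contribution still incurs the fine and gives up units whose private return 0.68 is below 1).
Deviating from 56 to 0 saves 56 dollars but forfeits the deviator's share of the drop in the pooled fund: 0.68 × 56 = 38.08.
So the deviation gain is 56 − 38.08 = 17.92, and the fine must be at least 17.92 dollars to wipe it out.

17.92 dollars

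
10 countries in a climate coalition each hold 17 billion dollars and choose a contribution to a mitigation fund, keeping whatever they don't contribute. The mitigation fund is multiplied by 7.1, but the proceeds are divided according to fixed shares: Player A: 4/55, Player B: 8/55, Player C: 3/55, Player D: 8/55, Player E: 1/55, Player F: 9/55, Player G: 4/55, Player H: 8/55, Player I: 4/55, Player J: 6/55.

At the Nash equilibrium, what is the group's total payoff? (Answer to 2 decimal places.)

584.80 billion dollars

A player with share s gets back 7.1·s per unit contributed, so full contribution is dominant for anyone with s > 1/7.1 = 0.1408 and zero contribution is dominant for anyone below.
Player B, Player D, Player F and Player H are above the threshold, contributing 17 each; the remaining 6 contribute 0. Total contributed: 68.
The mitigation fund pays out 7.1 × 68 = 482.80 in total (split across the unequal shares, but the aggregate is all that matters for the group sum).
The 6 free-riders keep 17 each, adding 102. Group total = 102 + 482.80 = 584.80.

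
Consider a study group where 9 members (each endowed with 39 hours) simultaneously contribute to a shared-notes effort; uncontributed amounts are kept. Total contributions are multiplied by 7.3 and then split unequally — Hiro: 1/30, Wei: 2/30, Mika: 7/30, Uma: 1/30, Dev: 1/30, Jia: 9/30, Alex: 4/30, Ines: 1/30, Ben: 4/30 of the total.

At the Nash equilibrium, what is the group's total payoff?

A player with share s gets back 7.3·s per unit contributed, so full contribution is dominant for anyone with s > 1/7.3 = 0.1370 and zero contribution is dominant for anyone below.
Mika and Jia clear that bar, contributing 39 each; the remaining 7 contribute 0. Total contributed: 78.
The shared-notes effort pays out 7.3 × 78 = 569.40 in total (split across the unequal shares, but the aggregate is all that matters for the group sum).
The 7 free-riders keep 39 each, adding 273. Group total = 273 + 569.40 = 842.40.

842.40 hours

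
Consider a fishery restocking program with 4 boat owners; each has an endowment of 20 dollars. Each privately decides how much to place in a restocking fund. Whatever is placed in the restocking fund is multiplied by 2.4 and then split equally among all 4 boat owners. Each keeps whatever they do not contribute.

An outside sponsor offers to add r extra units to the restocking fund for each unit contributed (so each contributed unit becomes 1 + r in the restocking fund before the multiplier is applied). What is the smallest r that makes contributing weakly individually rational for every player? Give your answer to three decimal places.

0.667

With matching at rate r, one contributed unit becomes (1 + r) in the restocking fund and returns 2.4 × (1 + r) / 4 to the contributor.
Setting this equal to 1: 1 + r = 4/2.4 = 1.6667.
So the minimum matching rate is r = 1.6667 − 1 = 0.667.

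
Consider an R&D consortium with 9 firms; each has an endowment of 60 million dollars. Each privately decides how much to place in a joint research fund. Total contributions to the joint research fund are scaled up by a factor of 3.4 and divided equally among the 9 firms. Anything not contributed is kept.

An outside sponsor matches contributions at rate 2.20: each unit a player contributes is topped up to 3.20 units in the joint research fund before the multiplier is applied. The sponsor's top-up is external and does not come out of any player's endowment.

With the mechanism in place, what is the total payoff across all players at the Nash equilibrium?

With the mechanism, a contributed unit returns 3.4 × 3.20 / 9 = 1.2089 per unit of net cost to the contributor — now above 1 — so contributing fully is weakly dominant for every player.
So the Nash equilibrium is full contribution by all 9; the group earns 3.4 × 3.20 × 540 = 5875.20.

5875.20 million dollars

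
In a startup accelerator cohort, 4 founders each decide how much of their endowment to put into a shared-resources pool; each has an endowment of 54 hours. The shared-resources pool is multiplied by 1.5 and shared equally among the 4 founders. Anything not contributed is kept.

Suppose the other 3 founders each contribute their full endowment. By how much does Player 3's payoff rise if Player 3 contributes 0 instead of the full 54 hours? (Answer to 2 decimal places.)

Switching from a contribution of 54 to 0 lets Player 3 keep an extra 54 hours, but lowers the shared-resources pool by 54, which costs Player 3 their own share of that drop: 1.5/4 × 54 = 20.25.
Net gain = 54 − 20.25 = 33.75. The private return per contributed unit (0.3750) is below 1, so free-riding is indeed the best response regardless of what the others do.

33.75 hours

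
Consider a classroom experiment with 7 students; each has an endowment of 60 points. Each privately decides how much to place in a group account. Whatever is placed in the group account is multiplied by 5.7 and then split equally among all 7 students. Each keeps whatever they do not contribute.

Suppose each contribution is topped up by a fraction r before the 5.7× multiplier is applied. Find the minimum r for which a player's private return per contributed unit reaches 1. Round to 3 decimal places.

With matching at rate r, one contributed unit becomes (1 + r) in the group account and returns 5.7 × (1 + r) / 7 to the contributor.
Setting this equal to 1: 1 + r = 7/5.7 = 1.2281.
So the minimum matching rate is r = 1.2281 − 1 = 0.228.

0.228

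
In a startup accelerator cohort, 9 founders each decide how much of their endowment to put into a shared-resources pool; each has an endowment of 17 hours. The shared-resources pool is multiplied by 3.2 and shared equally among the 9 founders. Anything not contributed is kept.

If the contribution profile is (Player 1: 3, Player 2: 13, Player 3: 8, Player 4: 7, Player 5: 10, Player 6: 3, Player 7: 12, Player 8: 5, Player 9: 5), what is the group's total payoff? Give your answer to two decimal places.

Total contributed: 3 + 13 + 8 + 7 + 10 + 3 + 12 + 5 + 5 = 66; total kept: 9 × 17 − 66 = 87.
The shared-resources pool pays out 3.2 × 66 = 211.20 in aggregate.
Group total = 87 + 211.20 = 298.20.

298.20 hours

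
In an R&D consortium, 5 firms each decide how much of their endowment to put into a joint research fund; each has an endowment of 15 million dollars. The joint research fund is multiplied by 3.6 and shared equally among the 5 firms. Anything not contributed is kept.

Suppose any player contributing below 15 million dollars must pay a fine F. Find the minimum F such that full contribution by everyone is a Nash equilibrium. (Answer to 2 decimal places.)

Given the others contribute fully, the best deviation is to contribute 0 (any partial contribution still incurs the fine and gives up units whose private return 0.7200 is below 1).
Deviating from 15 to 0 saves 15 million dollars but forfeits the deviator's share of the drop in the joint research fund: 3.6/5 × 15 = 10.80.
So the deviation gain is 15 − 10.80 = 4.20, and the fine must be at least 4.20 million dollars to wipe it out.

4.20 million dollars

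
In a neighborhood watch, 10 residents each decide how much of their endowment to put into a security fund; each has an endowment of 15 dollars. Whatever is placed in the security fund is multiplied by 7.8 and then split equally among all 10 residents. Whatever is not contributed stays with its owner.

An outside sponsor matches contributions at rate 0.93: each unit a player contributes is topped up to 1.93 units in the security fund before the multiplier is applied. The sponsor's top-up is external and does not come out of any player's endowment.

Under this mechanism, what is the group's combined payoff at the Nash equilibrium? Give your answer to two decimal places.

Under the mechanism each unit contributed yields 7.8 × 1.93 / 10 = 1.5054 back to its contributor per unit of net cost, which exceeds 1, making full contribution the dominant choice for everyone.
At the Nash equilibrium everyone contributes 15. Group total payoff = 7.8 × 1.93 × 150 = 2258.10.

2258.10 dollars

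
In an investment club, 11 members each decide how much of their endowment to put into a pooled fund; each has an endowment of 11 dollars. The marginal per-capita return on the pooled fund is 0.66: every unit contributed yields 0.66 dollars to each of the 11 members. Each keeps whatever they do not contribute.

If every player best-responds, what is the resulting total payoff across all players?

The private return per contributed unit is 0.66 < 1, so contributing 0 is dominant for every player. At the Nash equilibrium everyone keeps their 11, and the group total is 11 × 11 = 121.

121.00 dollars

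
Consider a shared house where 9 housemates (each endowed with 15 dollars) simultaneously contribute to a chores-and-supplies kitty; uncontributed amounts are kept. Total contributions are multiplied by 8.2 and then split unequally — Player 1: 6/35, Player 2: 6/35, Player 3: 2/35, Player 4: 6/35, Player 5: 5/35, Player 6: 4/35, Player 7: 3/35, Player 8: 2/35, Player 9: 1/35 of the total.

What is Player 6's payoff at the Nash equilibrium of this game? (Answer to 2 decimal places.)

71.23 dollars

Each unit j contributes comes back to j as 8.2 × (j's share), so j prefers to contribute only if that share exceeds 1/8.2 = 0.1220; otherwise keeping the unit dominates.
Player 1, Player 2, Player 4 and Player 5 clear that bar, contributing 15 each; the remaining 5 contribute 0. Total contributed: 60.
Player 6 keeps 15 and receives 8.2 × 60 × 4/35 = 56.23 from the chores-and-supplies kitty, for a payoff of 71.23.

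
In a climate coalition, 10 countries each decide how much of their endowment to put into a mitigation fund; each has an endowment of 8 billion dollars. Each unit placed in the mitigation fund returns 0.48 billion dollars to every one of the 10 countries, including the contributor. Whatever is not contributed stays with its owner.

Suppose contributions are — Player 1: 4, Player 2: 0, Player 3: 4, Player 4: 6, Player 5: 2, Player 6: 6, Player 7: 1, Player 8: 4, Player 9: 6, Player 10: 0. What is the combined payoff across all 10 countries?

Total contributed: 4 + 0 + 4 + 6 + 2 + 6 + 1 + 4 + 6 + 0 = 33; total kept: 10 × 8 − 33 = 47.
The mitigation fund pays out 0.48 × 10 × 33 = 158.40 in aggregate.
Group total = 47 + 158.40 = 205.40.

205.40 billion dollars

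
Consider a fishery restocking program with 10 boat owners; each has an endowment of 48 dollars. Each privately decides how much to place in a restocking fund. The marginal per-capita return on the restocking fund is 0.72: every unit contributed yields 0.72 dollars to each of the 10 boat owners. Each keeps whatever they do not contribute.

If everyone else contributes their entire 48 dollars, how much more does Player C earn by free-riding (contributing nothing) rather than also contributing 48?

13.44 dollars

Switching from a contribution of 48 to 0 lets Player C keep an extra 48 dollars, but lowers the restocking fund by 48, which costs Player C their own share of that drop: 0.72 × 48 = 34.56.
Net gain = 48 − 34.56 = 13.44. The private return per contributed unit (0.72) is below 1, so free-riding is indeed the best response regardless of what the others do.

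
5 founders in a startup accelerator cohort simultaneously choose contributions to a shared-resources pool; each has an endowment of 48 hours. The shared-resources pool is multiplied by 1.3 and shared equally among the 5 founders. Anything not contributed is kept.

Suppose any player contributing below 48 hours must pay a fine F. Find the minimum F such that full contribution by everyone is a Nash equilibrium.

Given the others contribute fully, the best deviation is to contribute 0 (any partial contribution still incurs the fine and gives up units whose private return 0.2600 is below 1).
Deviating from 48 to 0 saves 48 hours but forfeits the deviator's share of the drop in the shared-resources pool: 1.3/5 × 48 = 12.48.
So the deviation gain is 48 − 12.48 = 35.52, and the fine must be at least 35.52 hours to wipe it out.

35.52 hours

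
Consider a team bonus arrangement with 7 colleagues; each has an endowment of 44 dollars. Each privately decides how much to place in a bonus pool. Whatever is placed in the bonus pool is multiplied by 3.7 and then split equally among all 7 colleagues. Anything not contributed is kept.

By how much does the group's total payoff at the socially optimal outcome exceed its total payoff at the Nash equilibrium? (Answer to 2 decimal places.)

831.60 dollars

Each contributed unit returns 3.7/7 = 0.5286 to its contributor — below 1 — so contributing 0 is dominant for every player. At the Nash equilibrium everyone keeps their 44, and the group total is 7 × 44 = 308.
Each contributed unit returns 3.700 to the group as a whole (0.5286 to each of 7 players), which exceeds 1, so the social optimum is full contribution: group total = 3.700 × 308 = 1139.60.
Efficiency loss = 1139.60 − 308 = 831.60.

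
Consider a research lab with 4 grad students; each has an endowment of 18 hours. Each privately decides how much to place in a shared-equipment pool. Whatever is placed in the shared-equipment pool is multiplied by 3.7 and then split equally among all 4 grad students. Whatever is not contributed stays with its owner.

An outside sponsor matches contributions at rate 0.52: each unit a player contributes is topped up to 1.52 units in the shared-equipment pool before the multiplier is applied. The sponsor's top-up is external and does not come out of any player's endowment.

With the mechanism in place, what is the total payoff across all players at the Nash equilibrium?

404.93 hours

The effective private return per unit is now 3.7 × 1.52 / 4 = 1.4060 > 1, so every player's dominant strategy flips to full contribution.
At the Nash equilibrium everyone contributes 18. Group total payoff = 3.7 × 1.52 × 72 = 404.93.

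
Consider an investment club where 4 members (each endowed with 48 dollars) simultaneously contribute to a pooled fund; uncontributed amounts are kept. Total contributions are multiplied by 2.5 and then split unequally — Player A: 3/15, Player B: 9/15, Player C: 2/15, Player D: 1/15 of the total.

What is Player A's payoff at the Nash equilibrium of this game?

72.00 dollars

A player with share s gets back 2.5·s per unit contributed, so full contribution is dominant for anyone with s > 1/2.5 = 0.4000 and zero contribution is dominant for anyone below.
Player B alone (share 9/15) is above the threshold, contributing 48; the remaining 3 contribute 0. Total contributed: 48.
Player A keeps 48 and receives 2.5 × 48 × 3/15 = 24.00 from the pooled fund, for a payoff of 72.00.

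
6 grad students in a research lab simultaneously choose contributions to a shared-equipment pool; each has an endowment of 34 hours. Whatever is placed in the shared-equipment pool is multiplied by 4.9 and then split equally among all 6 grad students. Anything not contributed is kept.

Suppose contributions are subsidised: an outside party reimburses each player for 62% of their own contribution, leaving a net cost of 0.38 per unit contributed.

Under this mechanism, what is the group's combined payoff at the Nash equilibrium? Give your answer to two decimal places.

Under the mechanism each unit contributed yields (4.9/6) / 0.38 = 2.1491 back to its contributor per unit of net cost, which exceeds 1, making full contribution the dominant choice for everyone.
At the Nash equilibrium everyone contributes 34. Group total payoff = 6 × (34 × 0.62 + 4.9 × 34) = 1126.08.

1126.08 hours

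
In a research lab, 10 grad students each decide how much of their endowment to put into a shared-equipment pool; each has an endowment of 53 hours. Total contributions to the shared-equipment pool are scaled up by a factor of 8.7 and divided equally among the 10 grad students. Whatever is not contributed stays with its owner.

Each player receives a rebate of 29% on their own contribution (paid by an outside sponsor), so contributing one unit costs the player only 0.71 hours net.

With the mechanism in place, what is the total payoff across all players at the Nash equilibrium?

The effective private return per unit is now (8.7/10) / 0.71 = 1.2254 > 1, so every player's dominant strategy flips to full contribution.
At the Nash equilibrium everyone contributes 53. Group total payoff = 10 × (53 × 0.29 + 8.7 × 53) = 4764.70.

4764.70 hours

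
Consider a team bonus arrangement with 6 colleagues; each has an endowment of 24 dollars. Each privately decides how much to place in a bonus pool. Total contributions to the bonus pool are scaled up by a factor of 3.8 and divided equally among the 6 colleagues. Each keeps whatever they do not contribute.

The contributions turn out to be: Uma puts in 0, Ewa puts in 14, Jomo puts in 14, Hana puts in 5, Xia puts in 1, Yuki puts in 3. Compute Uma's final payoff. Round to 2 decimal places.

Total contributed: 0 + 14 + 14 + 5 + 1 + 3 = 37.
Each receives 3.8 × 37 / 6 = 23.43 from the bonus pool.
Uma keeps 24 − 0 = 24, so Uma's payoff is 24 + 23.43 = 47.43.

47.43 dollars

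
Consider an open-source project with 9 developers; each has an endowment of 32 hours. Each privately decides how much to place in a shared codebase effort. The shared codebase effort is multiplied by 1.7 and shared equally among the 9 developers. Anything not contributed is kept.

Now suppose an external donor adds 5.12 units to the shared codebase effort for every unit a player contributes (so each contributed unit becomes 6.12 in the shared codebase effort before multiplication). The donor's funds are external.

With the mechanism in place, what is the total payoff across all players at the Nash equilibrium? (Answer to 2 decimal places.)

2996.35 hours

Under the mechanism each unit contributed yields 1.7 × 6.12 / 9 = 1.1560 back to its contributor per unit of net cost, which exceeds 1, making full contribution the dominant choice for everyone.
So the Nash equilibrium is full contribution by all 9; the group earns 1.7 × 6.12 × 288 = 2996.35.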